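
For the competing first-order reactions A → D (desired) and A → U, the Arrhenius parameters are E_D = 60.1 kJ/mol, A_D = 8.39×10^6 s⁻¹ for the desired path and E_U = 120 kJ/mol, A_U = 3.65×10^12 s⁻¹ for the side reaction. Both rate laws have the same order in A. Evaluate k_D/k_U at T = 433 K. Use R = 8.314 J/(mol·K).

k_D/k_U = (A_D/A_U)·exp[−(E_D−E_U)/(RT)] = (A_D/A_U)·exp[(E_U−E_D)/(RT)].
(E_U−E_D)/(RT) = (120−60.1)×10³/(8.314×433) = 59900/3600 = 16.64.
k_D/k_U = (8.39×10^6/3.65×10^12)·exp(16.64) = 2.299×10^-6 × 1.684×10^7 = 38.7.

38.7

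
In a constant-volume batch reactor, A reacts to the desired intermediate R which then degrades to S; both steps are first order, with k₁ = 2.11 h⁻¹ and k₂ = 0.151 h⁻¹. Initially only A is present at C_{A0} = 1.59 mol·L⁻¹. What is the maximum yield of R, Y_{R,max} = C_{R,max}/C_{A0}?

At the optimum, C_{R,max}/C_{A0} = (k₁/k₂)^[k₂/(k₂−k₁)].
= (2.11/0.151)^(0.151/(0.151−2.11)) = (13.97)^(-0.07708) = 0.8161.

0.816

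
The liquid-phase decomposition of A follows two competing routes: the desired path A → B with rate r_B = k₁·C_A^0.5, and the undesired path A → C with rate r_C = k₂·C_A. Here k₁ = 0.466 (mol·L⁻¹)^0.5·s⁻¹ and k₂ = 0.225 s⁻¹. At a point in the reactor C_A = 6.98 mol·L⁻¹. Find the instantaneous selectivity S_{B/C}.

0.784

S_{B/C} = r_B/r_C = (k₁·C_A^0.5)/(k₂·C_A) = (k₁/k₂)·C_A^-0.5.
= (0.466×6.980^0.5) / (0.225×6.980) = 1.231/1.571 = 0.784.
The undesired path is higher order in A, so low C_A (CSTR or dilute feed) favours B.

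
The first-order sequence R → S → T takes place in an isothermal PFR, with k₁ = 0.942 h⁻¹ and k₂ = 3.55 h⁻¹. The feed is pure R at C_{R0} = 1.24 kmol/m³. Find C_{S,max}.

0.204 kmol/m³

Evaluating C_S at τ_opt = ln(k₂/k₁)/(k₂−k₁) gives C_{S,max}/C_{R0} = (k₁/k₂)^[k₂/(k₂−k₁)].
= (0.942/3.55)^(3.55/(3.55−0.942)) = (0.2654)^(1.361) = 0.1643.
C_{S,max} = 0.1643×1.24 = 0.204 kmol/m³.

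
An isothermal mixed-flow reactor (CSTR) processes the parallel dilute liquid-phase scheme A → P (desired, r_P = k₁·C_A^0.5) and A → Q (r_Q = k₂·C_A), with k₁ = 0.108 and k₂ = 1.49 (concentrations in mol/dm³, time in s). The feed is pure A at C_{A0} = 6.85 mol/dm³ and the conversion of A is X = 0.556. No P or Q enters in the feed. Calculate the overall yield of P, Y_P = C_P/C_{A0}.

Exit C_A = C_{A0}(1−X) = 6.85×0.444 = 3.041 mol/dm³.
A CSTR operates uniformly at the exit composition, giving r_P = 0.1883 and r_Q = 4.532 (each k·C_A^n at C_A = 3.041).
Fraction of consumed A going to P: r_P/(r_P+r_Q) = 0.03990.
C_P = 0.03990·C_{A0}·X = 0.03990×6.85×0.556 = 0.152 mol/dm³; Y_P = C_P/C_{A0} = 0.0222.

0.0222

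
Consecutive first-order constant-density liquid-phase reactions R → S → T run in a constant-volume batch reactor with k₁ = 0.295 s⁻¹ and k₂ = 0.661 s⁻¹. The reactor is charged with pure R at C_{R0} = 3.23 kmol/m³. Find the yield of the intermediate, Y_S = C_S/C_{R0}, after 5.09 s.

For first-order series with pure R initially, C_S(t) = k₁C_{R0}/(k₂−k₁)·(e^(−k₁t) − e^(−k₂t)).
e^(−k₁t) = e^(−0.295×5.09) = e^(−1.502) = 0.2228; e^(−k₂t) = e^(−3.364) = 0.03458.
C_S = 0.295×3.23/(0.661−0.295) × (0.2228−0.03458) = 2.603×0.1882 = 0.4900 kmol/m³.
Y_S = C_S/C_{R0} = 0.4900/3.23 = 0.152.

0.152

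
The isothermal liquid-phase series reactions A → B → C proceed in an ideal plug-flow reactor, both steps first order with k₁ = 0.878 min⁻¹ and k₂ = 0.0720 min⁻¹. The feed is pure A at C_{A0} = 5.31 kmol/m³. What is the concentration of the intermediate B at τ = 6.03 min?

3.72 kmol/m³

The intermediate concentration in a first-order A→B→C sequence is C_B = k₁C_{A0}(e^(−k₁τ) − e^(−k₂τ))/(k₂−k₁).
e^(−k₁τ) = e^(−0.878×6.03) = e^(−5.294) = 0.005020; e^(−k₂τ) = e^(−0.4342) = 0.6478.
C_B = 0.878×5.31/(0.0720−0.878) × (0.005020−0.6478) = (-5.784)×(-0.6428) = 3.718 kmol/m³.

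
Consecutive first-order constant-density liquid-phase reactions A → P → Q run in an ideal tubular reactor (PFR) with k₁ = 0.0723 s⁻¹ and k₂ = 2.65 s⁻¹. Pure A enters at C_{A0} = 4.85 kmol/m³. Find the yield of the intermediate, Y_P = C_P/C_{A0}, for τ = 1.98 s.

The intermediate concentration in a first-order A→B→C sequence is C_P = k₁C_{A0}(e^(−k₁τ) − e^(−k₂τ))/(k₂−k₁).
e^(−k₁τ) = e^(−0.0723×1.98) = e^(−0.1432) = 0.8666; e^(−k₂τ) = e^(−5.247) = 0.005263.
C_P = 0.0723×4.85/(2.65−0.0723) × (0.8666−0.005263) = 0.1360×0.8614 = 0.1172 kmol/m³.
Y_P = C_P/C_{A0} = 0.1172/4.85 = 0.0242.

0.0242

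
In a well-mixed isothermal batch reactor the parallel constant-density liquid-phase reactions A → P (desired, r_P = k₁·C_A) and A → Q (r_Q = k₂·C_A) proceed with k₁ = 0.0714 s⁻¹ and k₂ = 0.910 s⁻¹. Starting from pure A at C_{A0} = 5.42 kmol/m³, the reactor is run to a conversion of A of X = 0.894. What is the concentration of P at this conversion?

C_A = C_{A0}(1−X) = 0.5745 kmol/m³.
Both paths are first order in A, so the instantaneous fraction to P is constant: dC_P/d(−C_A) = k₁/(k₁+k₂) = 0.07275.
C_P = 0.07275·(C_{A0}−C_A) = 0.07275×4.845 = 0.353 kmol/m³.

0.353 kmol/m³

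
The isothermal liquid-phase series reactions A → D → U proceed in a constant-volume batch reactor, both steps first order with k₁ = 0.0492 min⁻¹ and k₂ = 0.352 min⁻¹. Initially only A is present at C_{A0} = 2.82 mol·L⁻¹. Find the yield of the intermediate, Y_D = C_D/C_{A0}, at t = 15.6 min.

Solving the coupled first-order balances gives C_D(t) = [k₁/(k₂−k₁)]·C_{A0}·(e^(−k₁t) − e^(−k₂t)).
e^(−k₁t) = e^(−0.0492×15.6) = e^(−0.7675) = 0.4642; e^(−k₂t) = e^(−5.491) = 0.004123.
C_D = 0.0492×2.82/(0.352−0.0492) × (0.4642−0.004123) = 0.4582×0.4600 = 0.2108 mol·L⁻¹.
Y_D = C_D/C_{A0} = 0.2108/2.82 = 0.0747.

0.0747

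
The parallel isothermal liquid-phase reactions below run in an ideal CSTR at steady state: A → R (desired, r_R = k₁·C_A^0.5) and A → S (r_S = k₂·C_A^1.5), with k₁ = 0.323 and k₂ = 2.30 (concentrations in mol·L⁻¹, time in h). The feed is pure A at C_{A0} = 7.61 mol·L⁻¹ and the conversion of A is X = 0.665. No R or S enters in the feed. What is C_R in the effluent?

0.264 mol·L⁻¹

Exit C_A = C_{A0}(1−X) = 7.61×0.335 = 2.549 mol·L⁻¹.
A CSTR operates uniformly at the exit composition, giving r_R = 0.5157 and r_S = 9.362 (each k·C_A^n at C_A = 2.549).
Fraction of consumed A going to R: r_R/(r_R+r_S) = 0.05221.
C_R = 0.05221·C_{A0}·X = 0.05221×7.61×0.665 = 0.264 mol·L⁻¹.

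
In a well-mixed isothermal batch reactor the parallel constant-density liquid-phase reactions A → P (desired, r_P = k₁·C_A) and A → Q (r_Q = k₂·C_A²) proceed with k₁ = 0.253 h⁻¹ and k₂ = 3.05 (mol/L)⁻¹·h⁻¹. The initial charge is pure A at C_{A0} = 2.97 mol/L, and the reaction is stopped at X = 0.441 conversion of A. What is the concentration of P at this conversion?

C_A = C_{A0}(1−X) = 1.660 mol/L.
Along a PFR/batch, dC_P/dC_A = −r_P/(r_P+r_Q) = −k₁/(k₁+k₂·C_A).
Integrating from C_{A0} to C_A: C_P = (0.253/3.05)·ln[(0.253+3.05·2.97)/(0.253+3.05·1.66)] = 0.08295·ln(9.312/5.317) = 0.04649 mol/L.

0.0465 mol/L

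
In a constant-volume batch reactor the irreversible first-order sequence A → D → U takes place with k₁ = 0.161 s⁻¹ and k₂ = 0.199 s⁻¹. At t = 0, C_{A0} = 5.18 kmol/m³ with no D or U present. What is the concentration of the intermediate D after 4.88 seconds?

1.69 kmol/m³

The intermediate concentration in a first-order A→B→C sequence is C_D = k₁C_{A0}(e^(−k₁t) − e^(−k₂t))/(k₂−k₁).
e^(−k₁t) = e^(−0.161×4.88) = e^(−0.7857) = 0.4558; e^(−k₂t) = e^(−0.9711) = 0.3787.
C_D = 0.161×5.18/(0.199−0.161) × (0.4558−0.3787) = 21.95×0.07715 = 1.693 kmol/m³.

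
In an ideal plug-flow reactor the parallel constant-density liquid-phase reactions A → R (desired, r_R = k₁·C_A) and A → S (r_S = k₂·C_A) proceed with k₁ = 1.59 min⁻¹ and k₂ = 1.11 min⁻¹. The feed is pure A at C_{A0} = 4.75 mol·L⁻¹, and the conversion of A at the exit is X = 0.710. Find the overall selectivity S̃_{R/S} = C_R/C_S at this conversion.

1.43

C_A = C_{A0}(1−X) = 1.378 mol·L⁻¹.
Both paths are first order in A, so the instantaneous fraction to R is constant: dC_R/d(−C_A) = k₁/(k₁+k₂) = 0.5889.
C_R = 0.5889·(C_{A0}−C_A) = 0.5889×3.372 = 1.99 mol·L⁻¹.
C_S = (C_{A0}−C_A)−C_R = 1.386 mol·L⁻¹; S̃_{R/S} = 1.986/1.386 = 1.43.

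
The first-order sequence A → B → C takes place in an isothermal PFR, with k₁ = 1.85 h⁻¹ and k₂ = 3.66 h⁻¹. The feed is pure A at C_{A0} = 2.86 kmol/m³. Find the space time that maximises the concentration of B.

Setting dC_B/dτ = 0 gives τ_opt = ln(k₂/k₁)/(k₂−k₁).
= ln(3.66/1.85)/(3.66−1.85) = ln(1.978)/1.810 = 0.6823/1.810 = 0.377 h.

0.377 h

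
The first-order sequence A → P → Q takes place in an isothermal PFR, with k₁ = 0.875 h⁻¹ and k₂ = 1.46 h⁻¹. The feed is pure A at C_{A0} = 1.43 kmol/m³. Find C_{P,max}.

0.398 kmol/m³

Evaluating C_P at τ_opt = ln(k₂/k₁)/(k₂−k₁) gives C_{P,max}/C_{A0} = (k₁/k₂)^[k₂/(k₂−k₁)].
= (0.875/1.46)^(1.46/(1.46−0.875)) = (0.5993)^(2.496) = 0.2787.
C_{P,max} = 0.2787×1.43 = 0.398 kmol/m³.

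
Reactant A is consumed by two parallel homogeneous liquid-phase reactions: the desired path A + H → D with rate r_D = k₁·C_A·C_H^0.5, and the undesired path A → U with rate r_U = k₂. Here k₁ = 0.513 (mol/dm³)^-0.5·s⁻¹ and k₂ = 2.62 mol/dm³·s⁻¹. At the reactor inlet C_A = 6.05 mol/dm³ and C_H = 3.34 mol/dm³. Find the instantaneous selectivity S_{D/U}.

S_{D/U} = r_D/r_U = (k₁·C_A·C_H^0.5)/(k₂) = (k₁/k₂)·C_A·C_H^0.5.
= (0.513×6.050×3.340^0.5) / (2.62) = 5.672/2.620 = 2.16.

2.16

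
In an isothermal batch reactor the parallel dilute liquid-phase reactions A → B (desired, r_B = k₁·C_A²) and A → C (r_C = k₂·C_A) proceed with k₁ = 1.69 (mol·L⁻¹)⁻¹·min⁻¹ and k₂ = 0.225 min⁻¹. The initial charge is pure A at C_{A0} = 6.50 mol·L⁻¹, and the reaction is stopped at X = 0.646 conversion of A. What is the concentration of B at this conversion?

C_A = C_{A0}(1−X) = 2.301 mol·L⁻¹.
Along a PFR/batch, dC_C/dC_A = −r_C/(r_B+r_C) = −k₂/(k₂+k₁·C_A).
Integrating from C_{A0} to C_A: C_C = (0.225/1.69)·ln[(0.225+1.69·6.50)/(0.225+1.69·2.30)] = 0.1331·ln(11.21/4.114) = 0.1335 mol·L⁻¹.
Then C_B = (C_{A0}−C_A) − C_C = 4.199 − 0.1335 = 4.066 mol·L⁻¹.

4.07 mol·L⁻¹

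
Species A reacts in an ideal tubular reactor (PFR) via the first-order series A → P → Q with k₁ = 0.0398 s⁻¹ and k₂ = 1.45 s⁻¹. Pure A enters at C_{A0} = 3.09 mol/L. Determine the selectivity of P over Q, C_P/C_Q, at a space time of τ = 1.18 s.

For first-order series with pure A initially, C_P(τ) = k₁C_{A0}/(k₂−k₁)·(e^(−k₁τ) − e^(−k₂τ)).
e^(−k₁τ) = e^(−0.0398×1.18) = e^(−0.04696) = 0.9541; e^(−k₂τ) = e^(−1.711) = 0.1807.
C_P = 0.0398×3.09/(1.45−0.0398) × (0.9541−0.1807) = 0.08721×0.7734 = 0.06745 mol/L.
C_A = C_{A0}e^(−k₁τ) = 2.948 mol/L, so C_Q = C_{A0}−C_A−C_P = 0.07431 mol/L; C_P/C_Q = 0.908.

0.908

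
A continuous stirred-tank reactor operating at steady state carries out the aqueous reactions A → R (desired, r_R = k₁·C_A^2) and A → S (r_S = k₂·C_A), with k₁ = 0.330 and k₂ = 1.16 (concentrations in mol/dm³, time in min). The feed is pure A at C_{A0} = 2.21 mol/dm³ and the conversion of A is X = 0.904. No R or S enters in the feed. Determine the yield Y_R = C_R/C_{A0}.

Exit C_A = C_{A0}(1−X) = 2.21×0.0960 = 0.2122 mol/dm³.
A CSTR operates uniformly at the exit composition, giving r_R = 0.01485 and r_S = 0.2461 (each k·C_A^n at C_A = 0.2122).
Fraction of consumed A going to R: r_R/(r_R+r_S) = 0.05692.
C_R = 0.05692·C_{A0}·X = 0.05692×2.21×0.904 = 0.114 mol/dm³; Y_R = C_R/C_{A0} = 0.0515.

0.0515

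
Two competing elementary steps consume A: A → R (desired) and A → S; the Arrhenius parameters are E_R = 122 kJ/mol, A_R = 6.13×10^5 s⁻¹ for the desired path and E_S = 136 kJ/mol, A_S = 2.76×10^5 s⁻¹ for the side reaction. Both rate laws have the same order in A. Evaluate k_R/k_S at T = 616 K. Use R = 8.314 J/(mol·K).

34.2

Since both paths have the same order in A, the concentration cancels and S_{R/S} = k_R/k_S = (A_R/A_S)·exp[(E_S−E_R)/(RT)].
(E_S−E_R)/(RT) = (136−122)×10³/(8.314×616) = 14000/5121 = 2.734.
k_R/k_S = (6.13×10^5/2.76×10^5)·exp(2.734) = 2.221 × 15.39 = 34.2.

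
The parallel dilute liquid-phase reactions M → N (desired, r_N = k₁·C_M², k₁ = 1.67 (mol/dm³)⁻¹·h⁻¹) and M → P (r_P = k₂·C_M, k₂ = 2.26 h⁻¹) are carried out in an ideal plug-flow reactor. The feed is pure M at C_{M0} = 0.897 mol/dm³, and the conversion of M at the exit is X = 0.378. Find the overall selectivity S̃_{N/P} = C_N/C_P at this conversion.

C_M = C_{M0}(1−X) = 0.5579 mol/dm³.
Along a PFR/batch, dC_P/dC_M = −r_P/(r_N+r_P) = −k₂/(k₂+k₁·C_M).
Integrating from C_{M0} to C_M: C_P = (2.26/1.67)·ln[(2.26+1.67·0.897)/(2.26+1.67·0.558)] = 1.353·ln(3.758/3.192) = 0.2210 mol/dm³.
Then C_N = (C_{M0}−C_M) − C_P = 0.3391 − 0.2210 = 0.1181 mol/dm³.
S̃_{N/P} = C_N/C_P = 0.1181/0.2210 = 0.534.

0.534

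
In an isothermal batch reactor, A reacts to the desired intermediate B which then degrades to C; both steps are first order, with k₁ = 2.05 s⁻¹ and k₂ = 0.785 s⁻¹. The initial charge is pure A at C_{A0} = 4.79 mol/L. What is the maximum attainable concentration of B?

Evaluating C_B at t_opt = ln(k₂/k₁)/(k₂−k₁) gives C_{B,max}/C_{A0} = (k₁/k₂)^[k₂/(k₂−k₁)].
= (2.05/0.785)^(0.785/(0.785−2.05)) = (2.611)^(-0.6206) = 0.5512.
C_{B,max} = 0.5512×4.79 = 2.64 mol/L.

2.64 mol/L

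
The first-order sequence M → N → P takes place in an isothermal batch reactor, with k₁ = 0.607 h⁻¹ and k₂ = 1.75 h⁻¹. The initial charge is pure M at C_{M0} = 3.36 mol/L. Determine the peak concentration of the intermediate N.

0.664 mol/L

Evaluating C_N at t_opt = ln(k₂/k₁)/(k₂−k₁) gives C_{N,max}/C_{M0} = (k₁/k₂)^[k₂/(k₂−k₁)].
= (0.607/1.75)^(1.75/(1.75−0.607)) = (0.3469)^(1.531) = 0.1977.
C_{N,max} = 0.1977×3.36 = 0.664 mol/L.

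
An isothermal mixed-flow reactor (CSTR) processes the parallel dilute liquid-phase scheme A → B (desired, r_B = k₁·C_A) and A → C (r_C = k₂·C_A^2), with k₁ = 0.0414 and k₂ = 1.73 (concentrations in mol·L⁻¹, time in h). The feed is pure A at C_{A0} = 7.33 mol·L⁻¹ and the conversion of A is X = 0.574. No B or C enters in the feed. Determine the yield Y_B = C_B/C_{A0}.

0.00437

Exit C_A = C_{A0}(1−X) = 7.33×0.426 = 3.123 mol·L⁻¹.
A CSTR operates uniformly at the exit composition, giving r_B = 0.1293 and r_C = 16.87 (each k·C_A^n at C_A = 3.123).
Fraction of consumed A going to B: r_B/(r_B+r_C) = 0.007605.
C_B = 0.007605·C_{A0}·X = 0.007605×7.33×0.574 = 0.0320 mol·L⁻¹; Y_B = C_B/C_{A0} = 0.00437.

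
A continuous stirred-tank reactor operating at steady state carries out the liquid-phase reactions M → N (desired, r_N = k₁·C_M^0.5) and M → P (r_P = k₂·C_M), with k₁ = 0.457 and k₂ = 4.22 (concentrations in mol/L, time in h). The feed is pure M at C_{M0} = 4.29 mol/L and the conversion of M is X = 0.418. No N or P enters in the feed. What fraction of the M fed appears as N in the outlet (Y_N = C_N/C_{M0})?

Exit C_M = C_{M0}(1−X) = 4.29×0.582 = 2.497 mol/L.
In a CSTR the entire volume is at exit conditions, so r_N = 0.457×2.497^0.5 = 0.7221 and r_P = 4.22×2.497 = 10.54.
Fraction of consumed M going to N: r_N/(r_N+r_P) = 0.06414.
C_N = 0.06414·C_{M0}·X = 0.06414×4.29×0.418 = 0.115 mol/L; Y_N = C_N/C_{M0} = 0.0268.

0.0268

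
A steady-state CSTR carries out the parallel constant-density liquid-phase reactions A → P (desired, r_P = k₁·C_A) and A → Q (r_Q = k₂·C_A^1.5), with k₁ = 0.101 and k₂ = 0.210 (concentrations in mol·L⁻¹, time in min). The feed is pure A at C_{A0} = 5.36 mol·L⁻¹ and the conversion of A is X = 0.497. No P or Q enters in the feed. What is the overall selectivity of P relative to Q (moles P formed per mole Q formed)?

Exit C_A = C_{A0}(1−X) = 5.36×0.503 = 2.696 mol·L⁻¹.
In a CSTR the entire volume is at exit conditions, so r_P = 0.101×2.696 = 0.2723 and r_Q = 0.210×2.696^1.5 = 0.9296.
Overall selectivity = C_P/C_Q = r_Pτ/(r_Qτ) = r_P/r_Q = 0.293.

0.293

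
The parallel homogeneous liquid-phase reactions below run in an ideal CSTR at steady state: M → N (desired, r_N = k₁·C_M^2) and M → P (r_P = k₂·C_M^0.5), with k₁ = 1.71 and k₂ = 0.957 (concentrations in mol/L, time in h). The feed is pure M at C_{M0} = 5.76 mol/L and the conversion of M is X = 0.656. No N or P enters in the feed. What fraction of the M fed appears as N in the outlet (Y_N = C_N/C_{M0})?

Exit C_M = C_{M0}(1−X) = 5.76×0.344 = 1.981 mol/L.
A CSTR operates uniformly at the exit composition, giving r_N = 6.714 and r_P = 1.347 (each k·C_M^n at C_M = 1.981).
Fraction of consumed M going to N: r_N/(r_N+r_P) = 0.8329.
C_N = 0.8329·C_{M0}·X = 0.8329×5.76×0.656 = 3.15 mol/L; Y_N = C_N/C_{M0} = 0.546.

0.546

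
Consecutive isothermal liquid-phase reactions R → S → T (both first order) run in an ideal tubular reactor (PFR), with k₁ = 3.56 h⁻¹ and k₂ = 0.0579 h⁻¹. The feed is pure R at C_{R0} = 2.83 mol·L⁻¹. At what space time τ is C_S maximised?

1.18 h

For first-order series the maximum of C_S occurs at τ_opt = ln(k₂/k₁)/(k₂−k₁).
= ln(0.0579/3.56)/(0.0579−3.56) = ln(0.01626)/-3.502 = -4.119/-3.502 = 1.18 h.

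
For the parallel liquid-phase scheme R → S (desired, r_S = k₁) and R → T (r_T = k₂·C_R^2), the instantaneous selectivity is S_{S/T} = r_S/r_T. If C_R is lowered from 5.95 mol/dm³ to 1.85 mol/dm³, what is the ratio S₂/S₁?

S_{S/T} = (k₁/k₂)·C_R^-2, so S₂/S₁ = (C_{R,2}/C_{R,1})^-2.
= (1.85/5.95)^(-2) = (0.3109)^(-2) = 10.3.
Selectivity toward S rises as C_R falls — low-concentration operation is favoured.

10.3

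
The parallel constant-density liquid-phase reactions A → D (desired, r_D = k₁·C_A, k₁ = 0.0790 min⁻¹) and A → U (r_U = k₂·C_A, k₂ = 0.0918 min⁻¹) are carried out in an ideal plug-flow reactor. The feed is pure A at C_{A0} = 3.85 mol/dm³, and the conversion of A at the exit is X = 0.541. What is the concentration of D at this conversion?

C_A = C_{A0}(1−X) = 1.767 mol/dm³.
Both paths are first order in A, so the instantaneous fraction to D is constant: dC_D/d(−C_A) = k₁/(k₁+k₂) = 0.4625.
C_D = 0.4625·(C_{A0}−C_A) = 0.4625×2.083 = 0.963 mol/dm³.

0.963 mol/dm³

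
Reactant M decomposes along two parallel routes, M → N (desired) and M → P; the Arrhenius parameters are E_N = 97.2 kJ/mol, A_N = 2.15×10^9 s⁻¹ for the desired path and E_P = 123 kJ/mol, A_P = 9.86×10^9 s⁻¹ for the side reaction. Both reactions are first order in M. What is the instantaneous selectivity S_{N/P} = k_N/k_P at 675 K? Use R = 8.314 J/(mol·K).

With equal orders, S_{N/P} = k_N/k_P = (A_N/A_P)·exp[(E_P−E_N)/(RT)].
(E_P−E_N)/(RT) = (123−97.2)×10³/(8.314×675) = 25800/5612 = 4.597.
k_N/k_P = (2.15×10^9/9.86×10^9)·exp(4.597) = 0.2181 × 99.22 = 21.6.

21.6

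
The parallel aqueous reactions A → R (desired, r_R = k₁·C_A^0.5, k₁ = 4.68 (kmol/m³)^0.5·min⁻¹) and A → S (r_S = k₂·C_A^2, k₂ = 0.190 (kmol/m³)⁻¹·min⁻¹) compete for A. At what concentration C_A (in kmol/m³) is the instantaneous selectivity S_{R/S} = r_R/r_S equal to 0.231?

22.5 kmol/m³

S_{R/S} = (k₁/k₂)·C_A^-1.5 ⇒ C_A = (S·k₂/k₁)^(1/(-1.5)).
= (0.231×0.190/4.68)^(-0.6667) = (0.009378)^(-0.6667) = 22.5 kmol/m³.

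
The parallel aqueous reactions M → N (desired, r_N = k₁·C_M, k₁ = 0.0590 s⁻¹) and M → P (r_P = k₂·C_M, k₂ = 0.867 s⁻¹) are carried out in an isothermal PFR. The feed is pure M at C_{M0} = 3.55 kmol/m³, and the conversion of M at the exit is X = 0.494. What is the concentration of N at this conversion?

C_M = C_{M0}(1−X) = 1.796 kmol/m³.
Both paths are first order in M, so the instantaneous fraction to N is constant: dC_N/d(−C_M) = k₁/(k₁+k₂) = 0.06371.
C_N = 0.06371·(C_{M0}−C_M) = 0.06371×1.754 = 0.112 kmol/m³.

0.112 kmol/m³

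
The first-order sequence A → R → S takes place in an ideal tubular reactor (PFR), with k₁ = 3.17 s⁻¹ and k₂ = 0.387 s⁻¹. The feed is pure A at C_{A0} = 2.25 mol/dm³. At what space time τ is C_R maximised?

0.756 s

Setting dC_R/dτ = 0 gives τ_opt = ln(k₂/k₁)/(k₂−k₁).
= ln(0.387/3.17)/(0.387−3.17) = ln(0.1221)/-2.783 = -2.103/-2.783 = 0.756 s.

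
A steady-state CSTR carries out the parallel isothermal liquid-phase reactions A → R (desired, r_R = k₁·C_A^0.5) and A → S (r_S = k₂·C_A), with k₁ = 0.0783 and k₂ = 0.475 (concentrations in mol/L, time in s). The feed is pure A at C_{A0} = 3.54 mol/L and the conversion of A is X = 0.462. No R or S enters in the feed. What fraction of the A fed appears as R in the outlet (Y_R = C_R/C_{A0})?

Exit C_A = C_{A0}(1−X) = 3.54×0.538 = 1.905 mol/L.
Rates in a CSTR are evaluated at the outlet concentration: r_R = 0.0783×1.905^0.5 = 0.1081, r_S = 0.475×1.905 = 0.9046.
Fraction of consumed A going to R: r_R/(r_R+r_S) = 0.1067.
C_R = 0.1067·C_{A0}·X = 0.1067×3.54×0.462 = 0.175 mol/L; Y_R = C_R/C_{A0} = 0.0493.

0.0493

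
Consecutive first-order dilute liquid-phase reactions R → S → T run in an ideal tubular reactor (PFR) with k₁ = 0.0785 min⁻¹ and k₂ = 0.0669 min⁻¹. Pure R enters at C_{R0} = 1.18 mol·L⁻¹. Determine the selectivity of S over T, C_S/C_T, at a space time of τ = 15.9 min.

1.23

Solving the coupled first-order balances gives C_S(τ) = [k₁/(k₂−k₁)]·C_{R0}·(e^(−k₁τ) − e^(−k₂τ)).
e^(−k₁τ) = e^(−0.0785×15.9) = e^(−1.248) = 0.2870; e^(−k₂τ) = e^(−1.064) = 0.3452.
C_S = 0.0785×1.18/(0.0669−0.0785) × (0.2870−0.3452) = (-7.985)×(-0.05814) = 0.4642 mol·L⁻¹.
C_R = C_{R0}e^(−k₁τ) = 0.3387 mol·L⁻¹, so C_T = C_{R0}−C_R−C_S = 0.3771 mol·L⁻¹; C_S/C_T = 1.23.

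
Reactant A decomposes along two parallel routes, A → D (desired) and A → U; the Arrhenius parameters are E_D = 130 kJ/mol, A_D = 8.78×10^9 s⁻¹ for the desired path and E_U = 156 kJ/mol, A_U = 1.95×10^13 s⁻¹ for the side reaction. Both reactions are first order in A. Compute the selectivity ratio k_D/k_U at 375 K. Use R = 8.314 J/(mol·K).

1.88

With equal orders, S_{D/U} = k_D/k_U = (A_D/A_U)·exp[(E_U−E_D)/(RT)].
(E_U−E_D)/(RT) = (156−130)×10³/(8.314×375) = 26000/3118 = 8.339.
k_D/k_U = (8.78×10^9/1.95×10^13)·exp(8.339) = 4.503×10^-4 × 4185 = 1.88.
Since E_D < E_U, lowering the temperature improves selectivity toward D.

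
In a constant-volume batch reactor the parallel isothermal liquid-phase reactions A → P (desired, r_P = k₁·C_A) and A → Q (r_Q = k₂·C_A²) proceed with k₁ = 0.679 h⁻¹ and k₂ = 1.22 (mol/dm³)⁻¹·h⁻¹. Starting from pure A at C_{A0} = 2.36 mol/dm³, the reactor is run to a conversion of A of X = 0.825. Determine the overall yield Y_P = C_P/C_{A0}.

C_A = C_{A0}(1−X) = 0.4130 mol/dm³.
Along a PFR/batch, dC_P/dC_A = −r_P/(r_P+r_Q) = −k₁/(k₁+k₂·C_A).
Integrating from C_{A0} to C_A: C_P = (0.679/1.22)·ln[(0.679+1.22·2.36)/(0.679+1.22·0.413)] = 0.5566·ln(3.558/1.183) = 0.6129 mol/dm³.
Y_P = C_P/C_{A0} = 0.6129/2.36 = 0.260.

0.260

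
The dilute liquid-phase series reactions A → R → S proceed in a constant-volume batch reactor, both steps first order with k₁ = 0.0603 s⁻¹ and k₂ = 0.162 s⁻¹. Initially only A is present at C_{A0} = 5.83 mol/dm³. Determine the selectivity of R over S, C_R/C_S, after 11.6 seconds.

0.682

For first-order series with pure A initially, C_R(t) = k₁C_{A0}/(k₂−k₁)·(e^(−k₁t) − e^(−k₂t)).
e^(−k₁t) = e^(−0.0603×11.6) = e^(−0.6995) = 0.4968; e^(−k₂t) = e^(−1.879) = 0.1527.
C_R = 0.0603×5.83/(0.162−0.0603) × (0.4968−0.1527) = 3.457×0.3441 = 1.190 mol/dm³.
C_A = C_{A0}e^(−k₁t) = 2.897 mol/dm³, so C_S = C_{A0}−C_A−C_R = 1.744 mol/dm³; C_R/C_S = 0.682.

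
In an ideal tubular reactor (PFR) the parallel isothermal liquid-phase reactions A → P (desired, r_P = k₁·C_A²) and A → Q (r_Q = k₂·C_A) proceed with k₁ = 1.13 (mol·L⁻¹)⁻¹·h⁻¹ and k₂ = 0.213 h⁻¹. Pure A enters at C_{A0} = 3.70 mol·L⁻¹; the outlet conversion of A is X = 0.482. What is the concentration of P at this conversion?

1.67 mol·L⁻¹

C_A = C_{A0}(1−X) = 1.917 mol·L⁻¹.
Along a PFR/batch, dC_Q/dC_A = −r_Q/(r_P+r_Q) = −k₂/(k₂+k₁·C_A).
Integrating from C_{A0} to C_A: C_Q = (0.213/1.13)·ln[(0.213+1.13·3.70)/(0.213+1.13·1.92)] = 0.1885·ln(4.394/2.379) = 0.1157 mol·L⁻¹.
Then C_P = (C_{A0}−C_A) − C_Q = 1.783 − 0.1157 = 1.668 mol·L⁻¹.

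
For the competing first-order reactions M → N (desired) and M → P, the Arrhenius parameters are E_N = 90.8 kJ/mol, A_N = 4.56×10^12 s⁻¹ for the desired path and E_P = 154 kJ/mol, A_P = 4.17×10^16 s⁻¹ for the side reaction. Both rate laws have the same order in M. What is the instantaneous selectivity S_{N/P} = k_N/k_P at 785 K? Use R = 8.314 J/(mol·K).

1.76

k_N/k_P = (A_N/A_P)·exp[−(E_N−E_P)/(RT)] = (A_N/A_P)·exp[(E_P−E_N)/(RT)].
(E_P−E_N)/(RT) = (154−90.8)×10³/(8.314×785) = 63200/6526 = 9.684.
k_N/k_P = (4.56×10^12/4.17×10^16)·exp(9.684) = 1.094×10^-4 × 16052 = 1.76.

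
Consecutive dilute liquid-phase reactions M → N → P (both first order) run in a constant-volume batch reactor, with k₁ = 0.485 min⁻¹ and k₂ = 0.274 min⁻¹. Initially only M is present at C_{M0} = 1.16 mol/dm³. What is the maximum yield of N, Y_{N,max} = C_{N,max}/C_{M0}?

0.476

At the optimum, C_{N,max}/C_{M0} = (k₁/k₂)^[k₂/(k₂−k₁)].
= (0.485/0.274)^(0.274/(0.274−0.485)) = (1.770)^(-1.299) = 0.4764.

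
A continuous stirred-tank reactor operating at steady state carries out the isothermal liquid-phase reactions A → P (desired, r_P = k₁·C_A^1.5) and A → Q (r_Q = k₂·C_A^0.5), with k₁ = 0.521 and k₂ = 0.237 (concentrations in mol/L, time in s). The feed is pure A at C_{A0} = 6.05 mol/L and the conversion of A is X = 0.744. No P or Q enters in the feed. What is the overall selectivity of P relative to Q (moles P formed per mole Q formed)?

Exit C_A = C_{A0}(1−X) = 6.05×0.256 = 1.549 mol/L.
In a CSTR the entire volume is at exit conditions, so r_P = 0.521×1.549^1.5 = 1.004 and r_Q = 0.237×1.549^0.5 = 0.2949.
Overall selectivity = C_P/C_Q = r_Pτ/(r_Qτ) = r_P/r_Q = 3.40.

3.40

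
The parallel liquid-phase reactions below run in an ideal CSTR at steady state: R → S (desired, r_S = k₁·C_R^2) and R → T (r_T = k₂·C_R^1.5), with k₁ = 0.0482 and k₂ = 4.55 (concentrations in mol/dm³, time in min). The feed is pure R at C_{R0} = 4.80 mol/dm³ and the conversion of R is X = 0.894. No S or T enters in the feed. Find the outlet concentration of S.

0.0322 mol/dm³

Exit C_R = C_{R0}(1−X) = 4.80×0.106 = 0.5088 mol/dm³.
A CSTR operates uniformly at the exit composition, giving r_S = 0.01248 and r_T = 1.651 (each k·C_R^n at C_R = 0.5088).
Fraction of consumed R going to S: r_S/(r_S+r_T) = 0.007500.
C_S = 0.007500·C_{R0}·X = 0.007500×4.80×0.894 = 0.0322 mol/dm³.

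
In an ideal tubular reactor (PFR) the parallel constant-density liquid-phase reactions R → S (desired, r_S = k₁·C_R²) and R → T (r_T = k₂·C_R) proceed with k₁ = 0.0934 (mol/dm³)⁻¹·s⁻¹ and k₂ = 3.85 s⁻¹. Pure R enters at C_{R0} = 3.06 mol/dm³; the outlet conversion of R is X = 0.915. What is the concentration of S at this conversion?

0.107 mol/dm³

C_R = C_{R0}(1−X) = 0.2601 mol/dm³.
Along a PFR/batch, dC_T/dC_R = −r_T/(r_S+r_T) = −k₂/(k₂+k₁·C_R).
Integrating from C_{R0} to C_R: C_T = (3.85/0.0934)·ln[(3.85+0.0934·3.06)/(3.85+0.0934·0.260)] = 41.22·ln(4.136/3.874) = 2.692 mol/dm³.
Then C_S = (C_{R0}−C_R) − C_T = 2.800 − 2.692 = 0.1074 mol/dm³.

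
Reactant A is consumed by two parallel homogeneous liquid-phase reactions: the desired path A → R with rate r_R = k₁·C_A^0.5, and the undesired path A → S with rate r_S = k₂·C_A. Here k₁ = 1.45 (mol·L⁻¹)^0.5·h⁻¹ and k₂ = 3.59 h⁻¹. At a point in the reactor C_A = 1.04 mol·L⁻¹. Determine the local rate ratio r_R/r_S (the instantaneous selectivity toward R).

S_{R/S} = r_R/r_S = (k₁·C_A^0.5)/(k₂·C_A) = (k₁/k₂)·C_A^-0.5.
= (1.45×1.040^0.5) / (3.59×1.040) = 1.479/3.734 = 0.396.

0.396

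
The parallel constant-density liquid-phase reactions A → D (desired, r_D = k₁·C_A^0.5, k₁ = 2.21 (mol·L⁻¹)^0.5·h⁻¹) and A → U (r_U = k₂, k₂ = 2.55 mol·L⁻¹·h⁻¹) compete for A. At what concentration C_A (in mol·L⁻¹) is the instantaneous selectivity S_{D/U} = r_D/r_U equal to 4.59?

28.0 mol·L⁻¹

S_{D/U} = (k₁/k₂)·C_A^0.5 ⇒ C_A = (S·k₂/k₁)^(2).
= (4.59×2.55/2.21)^(2) = (5.296)^(2) = 28.0 mol·L⁻¹.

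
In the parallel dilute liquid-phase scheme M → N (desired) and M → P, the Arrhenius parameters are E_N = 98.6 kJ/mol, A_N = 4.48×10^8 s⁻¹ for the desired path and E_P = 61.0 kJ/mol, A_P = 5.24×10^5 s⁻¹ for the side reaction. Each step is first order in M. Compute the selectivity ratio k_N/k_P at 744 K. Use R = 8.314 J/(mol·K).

1.96

With equal orders, S_{N/P} = k_N/k_P = (A_N/A_P)·exp[(E_P−E_N)/(RT)].
(E_P−E_N)/(RT) = (61.0−98.6)×10³/(8.314×744) = -37600/6186 = -6.079.
k_N/k_P = (4.48×10^8/5.24×10^5)·exp(-6.079) = 855.0 × 0.002291 = 1.96.
Since E_N > E_P, raising the temperature improves selectivity toward N.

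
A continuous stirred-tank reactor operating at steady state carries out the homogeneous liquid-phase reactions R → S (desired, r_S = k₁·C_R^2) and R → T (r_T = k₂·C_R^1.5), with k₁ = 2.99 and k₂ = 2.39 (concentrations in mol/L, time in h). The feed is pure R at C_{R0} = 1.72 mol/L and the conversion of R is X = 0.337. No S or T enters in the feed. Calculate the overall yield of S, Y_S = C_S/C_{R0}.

Exit C_R = C_{R0}(1−X) = 1.72×0.663 = 1.140 mol/L.
A CSTR operates uniformly at the exit composition, giving r_S = 3.888 and r_T = 2.910 (each k·C_R^n at C_R = 1.140).
Fraction of consumed R going to S: r_S/(r_S+r_T) = 0.5719.
C_S = 0.5719·C_{R0}·X = 0.5719×1.72×0.337 = 0.332 mol/L; Y_S = C_S/C_{R0} = 0.193.

0.193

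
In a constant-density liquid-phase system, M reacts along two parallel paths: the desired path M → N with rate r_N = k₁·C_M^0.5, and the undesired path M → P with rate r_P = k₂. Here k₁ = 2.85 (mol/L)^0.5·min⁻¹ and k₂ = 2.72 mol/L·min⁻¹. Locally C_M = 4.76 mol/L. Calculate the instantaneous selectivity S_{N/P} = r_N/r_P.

2.29

S_{N/P} = r_N/r_P = (k₁·C_M^0.5)/(k₂) = (k₁/k₂)·C_M^0.5.
= (2.85×4.760^0.5) / (2.72) = 6.218/2.720 = 2.29.
Since the desired path is higher order in M, keeping C_M high (PFR or concentrated feed) favours N.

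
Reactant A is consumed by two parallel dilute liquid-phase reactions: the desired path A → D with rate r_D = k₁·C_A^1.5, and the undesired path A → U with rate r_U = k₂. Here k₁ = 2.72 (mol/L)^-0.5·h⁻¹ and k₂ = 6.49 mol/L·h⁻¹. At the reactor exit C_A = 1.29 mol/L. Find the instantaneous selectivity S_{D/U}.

S_{D/U} = r_D/r_U = (k₁·C_A^1.5)/(k₂) = (k₁/k₂)·C_A^1.5.
= (2.72×1.290^1.5) / (6.49) = 3.985/6.490 = 0.614.

0.614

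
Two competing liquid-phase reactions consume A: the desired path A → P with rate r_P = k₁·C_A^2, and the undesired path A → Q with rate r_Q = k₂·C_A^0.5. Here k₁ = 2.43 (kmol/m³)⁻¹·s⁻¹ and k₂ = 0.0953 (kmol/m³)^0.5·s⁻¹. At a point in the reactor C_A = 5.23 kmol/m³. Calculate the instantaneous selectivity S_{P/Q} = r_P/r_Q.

S_{P/Q} = r_P/r_Q = (k₁·C_A^2)/(k₂·C_A^0.5) = (k₁/k₂)·C_A^1.5.
= (2.43×5.230^2) / (0.0953×5.230^0.5) = 66.47/0.2179 = 305.
Since the desired path is higher order in A, keeping C_A high (PFR or concentrated feed) favours P.

305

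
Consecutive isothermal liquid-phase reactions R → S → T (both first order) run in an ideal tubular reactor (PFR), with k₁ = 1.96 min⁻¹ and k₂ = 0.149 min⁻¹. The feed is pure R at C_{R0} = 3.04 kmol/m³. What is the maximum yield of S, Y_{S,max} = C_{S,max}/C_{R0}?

For a first-order series the maximum intermediate yield is C_{S,max}/C_{R0} = (k₁/k₂)^[k₂/(k₂−k₁)].
= (1.96/0.149)^(0.149/(0.149−1.96)) = (13.15)^(-0.08227) = 0.8090.

0.809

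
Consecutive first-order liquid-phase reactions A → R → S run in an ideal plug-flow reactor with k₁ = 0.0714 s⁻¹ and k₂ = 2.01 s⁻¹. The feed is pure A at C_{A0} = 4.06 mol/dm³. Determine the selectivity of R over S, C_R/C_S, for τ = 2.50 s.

The intermediate concentration in a first-order A→B→C sequence is C_R = k₁C_{A0}(e^(−k₁τ) − e^(−k₂τ))/(k₂−k₁).
e^(−k₁τ) = e^(−0.0714×2.50) = e^(−0.1785) = 0.8365; e^(−k₂τ) = e^(−5.025) = 0.006572.
C_R = 0.0714×4.06/(2.01−0.0714) × (0.8365−0.006572) = 0.1495×0.8300 = 0.1241 mol/dm³.
C_A = C_{A0}e^(−k₁τ) = 3.396 mol/dm³, so C_S = C_{A0}−C_A−C_R = 0.5396 mol/dm³; C_R/C_S = 0.230.

0.230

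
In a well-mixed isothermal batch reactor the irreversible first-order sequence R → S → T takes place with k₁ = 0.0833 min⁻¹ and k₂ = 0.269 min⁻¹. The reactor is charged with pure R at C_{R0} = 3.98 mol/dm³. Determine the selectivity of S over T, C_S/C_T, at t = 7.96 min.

Solving the coupled first-order balances gives C_S(t) = [k₁/(k₂−k₁)]·C_{R0}·(e^(−k₁t) − e^(−k₂t)).
e^(−k₁t) = e^(−0.0833×7.96) = e^(−0.6631) = 0.5153; e^(−k₂t) = e^(−2.141) = 0.1175.
C_S = 0.0833×3.98/(0.269−0.0833) × (0.5153−0.1175) = 1.785×0.3978 = 0.7101 mol/dm³.
C_R = C_{R0}e^(−k₁t) = 2.051 mol/dm³, so C_T = C_{R0}−C_R−C_S = 1.219 mol/dm³; C_S/C_T = 0.582.

0.582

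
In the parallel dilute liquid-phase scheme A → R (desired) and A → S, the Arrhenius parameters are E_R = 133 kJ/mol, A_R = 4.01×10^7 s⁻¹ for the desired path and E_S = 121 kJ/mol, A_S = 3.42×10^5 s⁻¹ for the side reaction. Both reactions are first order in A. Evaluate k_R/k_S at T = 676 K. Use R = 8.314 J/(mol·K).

13.9

k_R/k_S = (A_R/A_S)·exp[−(E_R−E_S)/(RT)] = (A_R/A_S)·exp[(E_S−E_R)/(RT)].
(E_S−E_R)/(RT) = (121−133)×10³/(8.314×676) = -12000/5620 = -2.135.
k_R/k_S = (4.01×10^7/3.42×10^5)·exp(-2.135) = 117.3 × 0.1182 = 13.9.
Since E_R > E_S, raising the temperature improves selectivity toward R.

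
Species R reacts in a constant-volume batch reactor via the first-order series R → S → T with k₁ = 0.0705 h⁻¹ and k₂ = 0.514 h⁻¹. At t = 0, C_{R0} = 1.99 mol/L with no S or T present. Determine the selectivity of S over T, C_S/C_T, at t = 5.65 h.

0.425

For first-order series with pure R initially, C_S(t) = k₁C_{R0}/(k₂−k₁)·(e^(−k₁t) − e^(−k₂t)).
e^(−k₁t) = e^(−0.0705×5.65) = e^(−0.3983) = 0.6714; e^(−k₂t) = e^(−2.904) = 0.05480.
C_S = 0.0705×1.99/(0.514−0.0705) × (0.6714−0.05480) = 0.3163×0.6166 = 0.1951 mol/L.
C_R = C_{R0}e^(−k₁t) = 1.336 mol/L, so C_T = C_{R0}−C_R−C_S = 0.4588 mol/L; C_S/C_T = 0.425.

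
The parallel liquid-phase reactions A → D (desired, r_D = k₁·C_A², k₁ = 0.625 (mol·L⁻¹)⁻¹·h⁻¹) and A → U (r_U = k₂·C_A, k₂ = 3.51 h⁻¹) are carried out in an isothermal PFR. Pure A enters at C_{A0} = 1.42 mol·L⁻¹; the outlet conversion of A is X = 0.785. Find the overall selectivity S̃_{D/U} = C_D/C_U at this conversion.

0.151

C_A = C_{A0}(1−X) = 0.3053 mol·L⁻¹.
Along a PFR/batch, dC_U/dC_A = −r_U/(r_D+r_U) = −k₂/(k₂+k₁·C_A).
Integrating from C_{A0} to C_A: C_U = (3.51/0.625)·ln[(3.51+0.625·1.42)/(3.51+0.625·0.305)] = 5.616·ln(4.397/3.701) = 0.9687 mol·L⁻¹.
Then C_D = (C_{A0}−C_A) − C_U = 1.115 − 0.9687 = 0.1460 mol·L⁻¹.
S̃_{D/U} = C_D/C_U = 0.1460/0.9687 = 0.151.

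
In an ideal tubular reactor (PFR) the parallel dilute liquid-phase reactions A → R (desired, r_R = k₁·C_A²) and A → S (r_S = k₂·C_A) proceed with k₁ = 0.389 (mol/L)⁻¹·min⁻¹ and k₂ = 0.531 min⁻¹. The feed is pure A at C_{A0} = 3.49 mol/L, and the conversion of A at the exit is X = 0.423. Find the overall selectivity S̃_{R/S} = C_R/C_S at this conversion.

C_A = C_{A0}(1−X) = 2.014 mol/L.
Along a PFR/batch, dC_S/dC_A = −r_S/(r_R+r_S) = −k₂/(k₂+k₁·C_A).
Integrating from C_{A0} to C_A: C_S = (0.531/0.389)·ln[(0.531+0.389·3.49)/(0.531+0.389·2.01)] = 1.365·ln(1.889/1.314) = 0.4948 mol/L.
Then C_R = (C_{A0}−C_A) − C_S = 1.476 − 0.4948 = 0.9814 mol/L.
S̃_{R/S} = C_R/C_S = 0.9814/0.4948 = 1.98.

1.98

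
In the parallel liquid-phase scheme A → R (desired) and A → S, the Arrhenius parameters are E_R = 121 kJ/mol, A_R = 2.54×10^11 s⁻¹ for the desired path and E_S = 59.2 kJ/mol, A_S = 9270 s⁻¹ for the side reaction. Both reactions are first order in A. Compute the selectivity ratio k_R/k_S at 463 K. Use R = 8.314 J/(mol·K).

With equal orders, S_{R/S} = k_R/k_S = (A_R/A_S)·exp[(E_S−E_R)/(RT)].
(E_S−E_R)/(RT) = (59.2−121)×10³/(8.314×463) = -61800/3849 = -16.05.
k_R/k_S = (2.54×10^11/9270)·exp(-16.05) = 2.740×10^7 × 1.066×10^-7 = 2.92.
Since E_R > E_S, raising the temperature improves selectivity toward R.

2.92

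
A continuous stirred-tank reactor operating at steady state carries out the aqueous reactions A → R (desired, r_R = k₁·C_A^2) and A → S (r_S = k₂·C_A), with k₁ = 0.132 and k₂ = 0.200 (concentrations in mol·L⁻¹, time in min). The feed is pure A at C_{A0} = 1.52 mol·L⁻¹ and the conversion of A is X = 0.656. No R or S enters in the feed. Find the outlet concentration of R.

Exit C_A = C_{A0}(1−X) = 1.52×0.344 = 0.5229 mol·L⁻¹.
In a CSTR the entire volume is at exit conditions, so r_R = 0.132×0.5229^2 = 0.03609 and r_S = 0.200×0.5229 = 0.1046.
Fraction of consumed A going to R: r_R/(r_R+r_S) = 0.2566.
C_R = 0.2566·C_{A0}·X = 0.2566×1.52×0.656 = 0.256 mol·L⁻¹.

0.256 mol·L⁻¹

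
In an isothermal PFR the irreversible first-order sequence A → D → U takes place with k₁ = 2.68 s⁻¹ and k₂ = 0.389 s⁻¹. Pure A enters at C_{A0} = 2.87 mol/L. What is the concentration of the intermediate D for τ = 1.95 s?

1.55 mol/L

For first-order series with pure A initially, C_D(τ) = k₁C_{A0}/(k₂−k₁)·(e^(−k₁τ) − e^(−k₂τ)).
e^(−k₁τ) = e^(−2.68×1.95) = e^(−5.226) = 0.005375; e^(−k₂τ) = e^(−0.7586) = 0.4683.
C_D = 2.68×2.87/(0.389−2.68) × (0.005375−0.4683) = (-3.357)×(-0.4630) = 1.554 mol/L.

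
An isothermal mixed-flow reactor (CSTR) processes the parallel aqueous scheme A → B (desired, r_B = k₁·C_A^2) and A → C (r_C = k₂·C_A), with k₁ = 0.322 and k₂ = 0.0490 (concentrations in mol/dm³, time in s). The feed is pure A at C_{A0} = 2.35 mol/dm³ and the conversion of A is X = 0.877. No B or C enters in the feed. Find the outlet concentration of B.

1.35 mol/dm³

Exit C_A = C_{A0}(1−X) = 2.35×0.123 = 0.2891 mol/dm³.
Rates in a CSTR are evaluated at the outlet concentration: r_B = 0.322×0.2891^2 = 0.02690, r_C = 0.0490×0.2891 = 0.01416.
Fraction of consumed A going to B: r_B/(r_B+r_C) = 0.6551.
C_B = 0.6551·C_{A0}·X = 0.6551×2.35×0.877 = 1.35 mol/dm³.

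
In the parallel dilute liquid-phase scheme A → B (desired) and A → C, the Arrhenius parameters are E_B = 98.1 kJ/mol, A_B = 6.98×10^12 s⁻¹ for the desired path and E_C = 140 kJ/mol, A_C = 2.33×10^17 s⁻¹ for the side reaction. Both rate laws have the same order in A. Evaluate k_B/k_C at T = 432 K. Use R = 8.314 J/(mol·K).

Since both paths have the same order in A, the concentration cancels and S_{B/C} = k_B/k_C = (A_B/A_C)·exp[(E_C−E_B)/(RT)].
(E_C−E_B)/(RT) = (140−98.1)×10³/(8.314×432) = 41900/3592 = 11.67.
k_B/k_C = (6.98×10^12/2.33×10^17)·exp(11.67) = 2.996×10^-5 × 1.165×10^5 = 3.49.
Since E_B < E_C, lowering the temperature improves selectivity toward B.

3.49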